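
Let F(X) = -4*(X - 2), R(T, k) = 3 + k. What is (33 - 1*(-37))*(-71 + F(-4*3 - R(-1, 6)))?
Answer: 1470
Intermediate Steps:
F(X) = 8 - 4*X (F(X) = -4*(-2 + X) = 8 - 4*X)
(33 - 1*(-37))*(-71 + F(-4*3 - R(-1, 6))) = (33 - 1*(-37))*(-71 + (8 - 4*(-4*3 - (3 + 6)))) = (33 + 37)*(-71 + (8 - 4*(-12 - 1*9))) = 70*(-71 + (8 - 4*(-12 - 9))) = 70*(-71 + (8 - 4*(-21))) = 70*(-71 + (8 + 84)) = 70*(-71 + 92) = 70*21 = 1470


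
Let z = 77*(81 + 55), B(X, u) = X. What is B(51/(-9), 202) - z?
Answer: -31433/3 ≈ -10478.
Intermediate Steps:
z = 10472 (z = 77*136 = 10472)
B(51/(-9), 202) - z = 51/(-9) - 1*10472 = 51*(-⅑) - 10472 = -17/3 - 10472 = -31433/3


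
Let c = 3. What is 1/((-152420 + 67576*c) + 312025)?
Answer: 1/362333 ≈ 2.7599e-6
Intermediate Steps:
1/((-152420 + 67576*c) + 312025) = 1/((-152420 + 67576*3) + 312025) = 1/((-152420 + 202728) + 312025) = 1/(50308 + 312025) = 1/362333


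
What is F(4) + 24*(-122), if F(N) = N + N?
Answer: -2920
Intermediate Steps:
F(N) = 2*N
F(4) + 24*(-122) = 2*4 + 24*(-122) = 8 - 2928 = -2920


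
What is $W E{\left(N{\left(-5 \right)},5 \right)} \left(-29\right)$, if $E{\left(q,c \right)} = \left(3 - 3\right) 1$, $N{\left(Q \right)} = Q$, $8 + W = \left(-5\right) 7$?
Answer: $0$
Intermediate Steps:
$W = -43$ ($W = -8 - 35 = -43$)
$E{\left(q,c \right)} = 0$ ($E{\left(q,c \right)} = 0 \cdot 1 = 0$)
$W E{\left(N{\left(-5 \right)},5 \right)} \left(-29\right) = \left(-43\right) 0 \left(-29\right) = 0 \left(-29\right) = 0$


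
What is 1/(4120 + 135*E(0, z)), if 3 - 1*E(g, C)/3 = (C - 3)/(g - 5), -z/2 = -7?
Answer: 1/6226 ≈ 0.00016062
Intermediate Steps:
z = 14 (z = -2*(-7) = 14)
E(g, C) = 9 - 3*(-3 + C)/(-5 + g) (E(g, C) = 9 - 3*(C - 3)/(g - 5) = 9 - 3*(-3 + C)/(-5 + g))
1/(4120 + 135*E(0, z)) = 1/(4120 + 135*(3*(-12 - 1*14 + 3*0)/(-5 + 0))) = 1/(4120 + 135*(3*(-12 - 14 + 0)/(-5))) = 1/(4120 + 135*(3*(-⅕)*(-26))) = 1/(4120 + 135*(78/5)) = 1/(4120 + 2106) = 1/6226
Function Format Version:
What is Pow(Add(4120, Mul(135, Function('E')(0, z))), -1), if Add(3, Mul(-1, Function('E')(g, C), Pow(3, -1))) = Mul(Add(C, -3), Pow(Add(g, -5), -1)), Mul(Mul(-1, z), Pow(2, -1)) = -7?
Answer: Rational(1, 6226) ≈ 0.00016062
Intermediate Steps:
z = 14 (z = Mul(-2, -7) = 14)
Function('E')(g, C) = Add(9, Mul(-3, Pow(Add(-5, g), -1), Add(-3, C))) (Function('E')(g, C) = Add(9, Mul(-3, Mul(Add(C, -3), Pow(Add(g, -5), -1)))) = Add(9, Mul(-3, Mul(Add(-3, C), Pow(Add(-5, g), -1)))) = Add(9, Mul(-3, Mul(Pow(Add(-5, g), -1), Add(-3, C)))) = Add(9, Mul(-3, Pow(Add(-5, g), -1), Add(-3, C))))
Pow(Add(4120, Mul(135, Function('E')(0, z))), -1) = Pow(Add(4120, Mul(135, Mul(3, Pow(Add(-5, 0), -1), Add(-12, Mul(-1, 14), Mul(3, 0))))), -1) = Pow(Add(4120, Mul(135, Mul(3, Pow(-5, -1), Add(-12, -14, 0)))), -1) = Pow(Add(4120, Mul(135, Mul(3, Rational(-1, 5), -26))), -1) = Pow(Add(4120, Mul(135, Rational(78, 5))), -1) = Pow(Add(4120, 2106), -1) = Pow(6226, -1) = Rational(1, 6226)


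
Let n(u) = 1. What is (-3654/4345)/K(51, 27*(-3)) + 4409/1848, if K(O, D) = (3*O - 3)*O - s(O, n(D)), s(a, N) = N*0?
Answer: 740126771/310233000 ≈ 2.3857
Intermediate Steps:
s(a, N) = 0
K(O, D) = O*(-3 + 3*O) (K(O, D) = (3*O - 3)*O - 1*0 = (-3 + 3*O)*O + 0 = O*(-3 + 3*O) + 0 = O*(-3 + 3*O))
(-3654/4345)/K(51, 27*(-3)) + 4409/1848 = (-3654/4345)/((3*51*(-1 + 51))) + 4409/1848 = (-3654*1/4345)/((3*51*50)) + 4409*(1/1848) = -3654/4345/7650 + 4409/1848 = -3654/4345*1/7650 + 4409/1848 = -203/1846625 + 4409/1848 = 740126771/310233000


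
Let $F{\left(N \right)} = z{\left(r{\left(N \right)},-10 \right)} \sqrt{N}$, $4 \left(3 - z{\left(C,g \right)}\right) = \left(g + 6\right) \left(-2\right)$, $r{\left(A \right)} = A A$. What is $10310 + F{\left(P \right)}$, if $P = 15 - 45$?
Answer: $10310 + i \sqrt{30} \approx 10310.0 + 5.4772 i$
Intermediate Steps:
$r{\left(A \right)} = A^{2}$
$z{\left(C,g \right)} = 6 + \frac{g}{2}$ ($z{\left(C,g \right)} = 3 - \frac{\left(g + 6\right) \left(-2\right)}{4} = 3 - \frac{\left(6 + g\right) \left(-2\right)}{4} = 3 - \frac{-12 - 2 g}{4} = 3 + \left(3 + \frac{g}{2}\right) = 6 + \frac{g}{2}$)
$P = -30$
$F{\left(N \right)} = \sqrt{N}$ ($F{\left(N \right)} = \left(6 + \frac{1}{2} \left(-10\right)\right) \sqrt{N} = \left(6 - 5\right) \sqrt{N} = 1 \sqrt{N} = \sqrt{N}$)
$10310 + F{\left(P \right)} = 10310 + \sqrt{-30} = 10310 + i \sqrt{30}$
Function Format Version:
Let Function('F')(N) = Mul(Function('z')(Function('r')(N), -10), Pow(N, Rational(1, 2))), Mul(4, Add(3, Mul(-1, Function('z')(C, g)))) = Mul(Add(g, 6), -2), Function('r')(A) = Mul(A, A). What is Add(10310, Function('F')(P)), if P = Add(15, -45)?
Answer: Add(10310, Mul(I, Pow(30, Rational(1, 2)))) ≈ Add(10310., Mul(5.4772, I))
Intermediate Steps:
Function('r')(A) = Pow(A, 2)
Function('z')(C, g) = Add(6, Mul(Rational(1, 2), g)) (Function('z')(C, g) = Add(3, Mul(Rational(-1, 4), Mul(Add(g, 6), -2))) = Add(3, Mul(Rational(-1, 4), Mul(Add(6, g), -2))) = Add(3, Mul(Rational(-1, 4), Add(-12, Mul(-2, g)))) = Add(3, Add(3, Mul(Rational(1, 2), g))) = Add(6, Mul(Rational(1, 2), g)))
P = -30
Function('F')(N) = Pow(N, Rational(1, 2)) (Function('F')(N) = Mul(Add(6, Mul(Rational(1, 2), -10)), Pow(N, Rational(1, 2))) = Mul(Add(6, -5), Pow(N, Rational(1, 2))) = Mul(1, Pow(N, Rational(1, 2))) = Pow(N, Rational(1, 2)))
Add(10310, Function('F')(P)) = Add(10310, Pow(-30, Rational(1, 2))) = Add(10310, Mul(I, Pow(30, Rational(1, 2))))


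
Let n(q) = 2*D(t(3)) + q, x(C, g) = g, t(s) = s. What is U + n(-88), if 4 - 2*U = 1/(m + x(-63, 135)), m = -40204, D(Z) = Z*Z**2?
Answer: -2564415/80138 ≈ -32.000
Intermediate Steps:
D(Z) = Z**3
n(q) = 54 + q (n(q) = 2*3**3 + q = 2*27 + q = 54 + q)
U = 160277/80138 (U = 2 - 1/(2*(-40204 + 135)) = 2 - 1/2/(-40069) = 2 - 1/2*(-1/40069) = 2 + 1/80138 = 160277/80138 ≈ 2.0000)
U + n(-88) = 160277/80138 + (54 - 88) = 160277/80138 - 34 = -2564415/80138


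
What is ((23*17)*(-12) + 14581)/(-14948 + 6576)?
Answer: -9889/8372 ≈ -1.1812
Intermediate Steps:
((23*17)*(-12) + 14581)/(-14948 + 6576) = (391*(-12) + 14581)/(-8372) = (-4692 + 14581)*(-1/8372) = 9889*(-1/8372) = -9889/8372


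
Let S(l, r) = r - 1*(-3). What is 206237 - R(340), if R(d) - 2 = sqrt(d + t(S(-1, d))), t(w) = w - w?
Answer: 206235 - 2*sqrt(85) ≈ 2.0622e+5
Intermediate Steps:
S(l, r) = 3 + r (S(l, r) = r + 3 = 3 + r)
t(w) = 0
R(d) = 2 + sqrt(d) (R(d) = 2 + sqrt(d + 0) = 2 + sqrt(d))
206237 - R(340) = 206237 - (2 + sqrt(340)) = 206237 - (2 + 2*sqrt(85)) = 206237 + (-2 - 2*sqrt(85)) = 206235 - 2*sqrt(85)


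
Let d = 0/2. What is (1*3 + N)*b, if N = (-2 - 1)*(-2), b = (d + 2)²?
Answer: 36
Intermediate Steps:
d = 0 (d = 0*(½) = 0)
b = 4 (b = (0 + 2)² = 2² = 4)
N = 6 (N = -3*(-2) = 6)
(1*3 + N)*b = (1*3 + 6)*4 = (3 + 6)*4 = 9*4 = 36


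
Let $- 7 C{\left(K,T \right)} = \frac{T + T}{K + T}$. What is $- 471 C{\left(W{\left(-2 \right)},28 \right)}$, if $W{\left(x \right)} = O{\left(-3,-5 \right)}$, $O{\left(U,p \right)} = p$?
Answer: $\frac{3768}{23} \approx 163.83$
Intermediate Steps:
$W{\left(x \right)} = -5$
$C{\left(K,T \right)} = - \frac{2 T}{7 \left(K + T\right)}$ ($C{\left(K,T \right)} = - \frac{\left(T + T\right) \frac{1}{K + T}}{7} = - \frac{2 T \frac{1}{K + T}}{7} = - \frac{2 T}{7 \left(K + T\right)}$)
$- 471 C{\left(W{\left(-2 \right)},28 \right)} = - 471 \left(\left(-2\right) 28 \frac{1}{7 \left(-5\right) + 7 \cdot 28}\right) = - 471 \left(\left(-2\right) 28 \frac{1}{-35 + 196}\right) = - 471 \left(\left(-2\right) 28 \cdot \frac{1}{161}\right) = \left(-471\right) \left(- \frac{8}{23}\right) = \frac{3768}{23}$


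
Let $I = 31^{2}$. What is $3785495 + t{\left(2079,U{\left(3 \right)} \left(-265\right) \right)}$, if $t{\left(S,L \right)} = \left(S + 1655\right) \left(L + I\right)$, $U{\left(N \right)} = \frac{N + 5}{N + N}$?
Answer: $\frac{18163567}{3} \approx 6.0545 \cdot 10^{6}$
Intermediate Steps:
$I = 961$
$U{\left(N \right)} = \frac{5 + N}{2 N}$
$t{\left(S,L \right)} = \left(961 + L\right) \left(1655 + S\right)$ ($t{\left(S,L \right)} = \left(S + 1655\right) \left(L + 961\right) = \left(1655 + S\right) \left(961 + L\right) = \left(961 + L\right) \left(1655 + S\right)$)
$3785495 + t{\left(2079,U{\left(3 \right)} \left(-265\right) \right)} = 3785495 + \left(1590455 + 961 \cdot 2079 + 1655 \frac{5 + 3}{2 \cdot 3} \left(-265\right) + \frac{5 + 3}{2 \cdot 3} \left(-265\right) 2079\right) = 3785495 + \left(1590455 + 1997919 + 1655 \cdot \frac{1}{2} \cdot \frac{1}{3} \cdot 8 \left(-265\right) + \frac{1}{2} \cdot \frac{1}{3} \cdot 8 \left(-265\right) 2079\right) = 3785495 + \left(1590455 + 1997919 + 1655 \cdot \frac{4}{3} \left(-265\right) + \frac{4}{3} \left(-265\right) 2079\right) = 3785495 + \left(1590455 + 1997919 + 1655 \left(- \frac{1060}{3}\right) - 734580\right) = 3785495 + \left(1590455 + 1997919 - \frac{1754300}{3} - 734580\right) = 3785495 + \frac{6807082}{3} = \frac{18163567}{3}$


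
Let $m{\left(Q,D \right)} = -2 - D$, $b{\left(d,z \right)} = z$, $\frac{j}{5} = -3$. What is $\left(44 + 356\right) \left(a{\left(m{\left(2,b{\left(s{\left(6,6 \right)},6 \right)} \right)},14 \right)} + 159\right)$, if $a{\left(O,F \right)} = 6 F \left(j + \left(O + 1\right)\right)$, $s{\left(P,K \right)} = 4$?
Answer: $-675600$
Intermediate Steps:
$j = -15$ ($j = 5 \left(-3\right) = -15$)
$a{\left(O,F \right)} = 6 F \left(-14 + O\right)$ ($a{\left(O,F \right)} = 6 F \left(-15 + \left(O + 1\right)\right) = 6 F \left(-15 + \left(1 + O\right)\right) = 6 F \left(-14 + O\right)$)
$\left(44 + 356\right) \left(a{\left(m{\left(2,b{\left(s{\left(6,6 \right)},6 \right)} \right)},14 \right)} + 159\right) = \left(44 + 356\right) \left(6 \cdot 14 \left(-14 - 8\right) + 159\right) = 400 \left(6 \cdot 14 \left(-14 - 8\right) + 159\right) = 400 \left(6 \cdot 14 \left(-22\right) + 159\right) = 400 \left(-1848 + 159\right) = 400 \left(-1689\right) = -675600$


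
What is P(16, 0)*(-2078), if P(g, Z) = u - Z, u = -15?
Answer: 31170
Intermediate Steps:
P(g, Z) = -15 - Z
P(16, 0)*(-2078) = (-15 - 1*0)*(-2078) = (-15 + 0)*(-2078) = -15*(-2078) = 31170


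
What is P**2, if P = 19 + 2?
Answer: 441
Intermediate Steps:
P = 21
P**2 = 21**2 = 441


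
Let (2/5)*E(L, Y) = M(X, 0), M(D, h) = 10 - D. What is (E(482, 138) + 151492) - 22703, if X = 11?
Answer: 257573/2 ≈ 1.2879e+5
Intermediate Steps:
E(L, Y) = -5/2 (E(L, Y) = 5*(10 - 1*11)/2 = 5*(10 - 11)/2 = (5/2)*(-1) = -5/2)
(E(482, 138) + 151492) - 22703 = (-5/2 + 151492) - 22703 = 302979/2 - 22703 = 257573/2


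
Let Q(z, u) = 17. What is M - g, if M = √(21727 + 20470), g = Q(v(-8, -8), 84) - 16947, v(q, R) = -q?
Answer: 16930 + √42197 ≈ 17135.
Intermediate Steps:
g = -16930 (g = 17 - 16947 = -16930)
M = √42197 ≈ 205.42
M - g = √42197 - 1*(-16930) = √42197 + 16930 = 16930 + √42197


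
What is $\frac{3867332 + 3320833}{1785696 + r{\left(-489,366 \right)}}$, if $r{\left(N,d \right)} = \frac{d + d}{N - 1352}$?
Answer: $\frac{1470379085}{365273956} \approx 4.0254$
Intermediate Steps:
$r{\left(N,d \right)} = \frac{2 d}{-1352 + N}$
$\frac{3867332 + 3320833}{1785696 + r{\left(-489,366 \right)}} = \frac{3867332 + 3320833}{1785696 + 2 \cdot 366 \frac{1}{-1352 - 489}} = \frac{7188165}{1785696 + 2 \cdot 366 \frac{1}{-1841}} = \frac{7188165}{1785696 + 2 \cdot 366 \left(- \frac{1}{1841}\right)} = \frac{7188165}{1785696 - \frac{732}{1841}} = \frac{7188165}{\frac{3287465604}{1841}} = 7188165 \cdot \frac{1841}{3287465604} = \frac{1470379085}{365273956}$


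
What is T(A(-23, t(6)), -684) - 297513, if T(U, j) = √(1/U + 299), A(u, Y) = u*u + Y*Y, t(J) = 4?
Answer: -297513 + 2*√22202755/545 ≈ -2.9750e+5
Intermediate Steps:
A(u, Y) = Y² + u² (A(u, Y) = u² + Y² = Y² + u²)
T(U, j) = √(299 + 1/U)
T(A(-23, t(6)), -684) - 297513 = √(299 + 1/(4² + (-23)²)) - 297513 = √(299 + 1/(16 + 529)) - 297513 = √(299 + 1/545) - 297513 = √(162956/545) - 297513 = 2*√22202755/545 - 297513 = -297513 + 2*√22202755/545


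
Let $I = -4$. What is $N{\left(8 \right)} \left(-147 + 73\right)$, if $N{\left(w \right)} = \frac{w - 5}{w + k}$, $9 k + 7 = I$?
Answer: $- \frac{1998}{61} \approx -32.754$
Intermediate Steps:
$k = - \frac{11}{9}$ ($k = - \frac{7}{9} + \frac{1}{9} \left(-4\right) = - \frac{7}{9} - \frac{4}{9} = - \frac{11}{9} \approx -1.2222$)
$N{\left(w \right)} = \frac{-5 + w}{- \frac{11}{9} + w}$ ($N{\left(w \right)} = \frac{w - 5}{w - \frac{11}{9}} = \frac{-5 + w}{- \frac{11}{9} + w}$)
$N{\left(8 \right)} \left(-147 + 73\right) = \frac{9 \left(-5 + 8\right)}{-11 + 9 \cdot 8} \left(-147 + 73\right) = 9 \frac{1}{-11 + 72} \cdot 3 \left(-74\right) = 9 \cdot \frac{1}{61} \cdot 3 \left(-74\right) = \frac{27}{61} \left(-74\right) = - \frac{1998}{61}$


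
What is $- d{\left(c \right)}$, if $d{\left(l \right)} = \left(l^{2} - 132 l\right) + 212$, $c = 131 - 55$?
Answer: $4044$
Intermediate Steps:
$c = 76$
$d{\left(l \right)} = 212 + l^{2} - 132 l$
$- d{\left(c \right)} = - (212 + 76^{2} - 10032) = - (212 + 5776 - 10032) = \left(-1\right) \left(-4044\right) = 4044$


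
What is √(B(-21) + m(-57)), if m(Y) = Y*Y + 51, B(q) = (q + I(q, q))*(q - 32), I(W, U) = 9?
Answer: 4*√246 ≈ 62.738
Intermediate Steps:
B(q) = (-32 + q)*(9 + q) (B(q) = (q + 9)*(q - 32) = (9 + q)*(-32 + q) = (-32 + q)*(9 + q))
m(Y) = 51 + Y² (m(Y) = Y² + 51 = 51 + Y²)
√(B(-21) + m(-57)) = √((-288 + (-21)² - 23*(-21)) + (51 + (-57)²)) = √((-288 + 441 + 483) + (51 + 3249)) = √(636 + 3300) = √3936 = 4*√246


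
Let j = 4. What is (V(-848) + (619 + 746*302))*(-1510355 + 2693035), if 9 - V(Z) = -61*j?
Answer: 267479639520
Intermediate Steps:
V(Z) = 253 (V(Z) = 9 - (-61)*4 = 9 - 1*(-244) = 9 + 244 = 253)
(V(-848) + (619 + 746*302))*(-1510355 + 2693035) = (253 + (619 + 746*302))*(-1510355 + 2693035) = (253 + (619 + 225292))*1182680 = (253 + 225911)*1182680 = 226164*1182680 = 267479639520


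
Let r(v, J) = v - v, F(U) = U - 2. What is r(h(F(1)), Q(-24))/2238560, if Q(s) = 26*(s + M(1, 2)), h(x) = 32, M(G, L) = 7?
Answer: 0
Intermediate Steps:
F(U) = -2 + U
Q(s) = 182 + 26*s (Q(s) = 26*(s + 7) = 26*(7 + s) = 182 + 26*s)
r(v, J) = 0
r(h(F(1)), Q(-24))/2238560 = 0/2238560 = 0*(1/2238560) = 0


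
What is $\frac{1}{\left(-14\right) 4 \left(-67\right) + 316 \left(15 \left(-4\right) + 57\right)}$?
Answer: $\frac{1}{2804} \approx 0.00035663$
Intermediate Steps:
$\frac{1}{\left(-14\right) 4 \left(-67\right) + 316 \left(15 \left(-4\right) + 57\right)} = \frac{1}{\left(-56\right) \left(-67\right) + 316 \left(-60 + 57\right)} = \frac{1}{3752 + 316 \left(-3\right)} = \frac{1}{3752 - 948} = \frac{1}{2804}$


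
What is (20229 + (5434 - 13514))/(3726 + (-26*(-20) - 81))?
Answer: 12149/4165 ≈ 2.9169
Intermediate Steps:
(20229 + (5434 - 13514))/(3726 + (-26*(-20) - 81)) = (20229 - 8080)/(3726 + (520 - 81)) = 12149/(3726 + 439) = 12149/4165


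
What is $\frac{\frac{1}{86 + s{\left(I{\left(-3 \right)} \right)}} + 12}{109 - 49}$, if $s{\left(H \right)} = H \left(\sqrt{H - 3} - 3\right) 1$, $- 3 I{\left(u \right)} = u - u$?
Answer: $\frac{1033}{5160} \approx 0.20019$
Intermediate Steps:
$I{\left(u \right)} = 0$ ($I{\left(u \right)} = - \frac{u - u}{3} = \left(- \frac{1}{3}\right) 0 = 0$)
$s{\left(H \right)} = H \left(-3 + \sqrt{-3 + H}\right)$ ($s{\left(H \right)} = H \left(\sqrt{-3 + H} - 3\right) 1 = H \left(-3 + \sqrt{-3 + H}\right) 1 = H \left(-3 + \sqrt{-3 + H}\right)$)
$\frac{\frac{1}{86 + s{\left(I{\left(-3 \right)} \right)}} + 12}{109 - 49} = \frac{\frac{1}{86 + 0 \left(-3 + \sqrt{-3 + 0}\right)} + 12}{109 - 49} = \frac{\frac{1}{86 + 0 \left(-3 + \sqrt{-3}\right)} + 12}{60} = \frac{\frac{1}{86 + 0 \left(-3 + i \sqrt{3}\right)} + 12}{60} = \frac{\frac{1}{86 + 0} + 12}{60} = \frac{\frac{1}{86} + 12}{60} = \frac{1}{60} \cdot \frac{1033}{86} = \frac{1033}{5160}$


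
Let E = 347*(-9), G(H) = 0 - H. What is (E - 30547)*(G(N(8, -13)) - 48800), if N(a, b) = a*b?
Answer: 1639594320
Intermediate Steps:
G(H) = -H
E = -3123
(E - 30547)*(G(N(8, -13)) - 48800) = (-3123 - 30547)*(-8*(-13) - 48800) = -33670*(-1*(-104) - 48800) = -33670*(104 - 48800) = -33670*(-48696) = 1639594320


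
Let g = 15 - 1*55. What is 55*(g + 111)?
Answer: 3905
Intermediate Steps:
g = -40 (g = 15 - 55 = -40)
55*(g + 111) = 55*(-40 + 111) = 55*71 = 3905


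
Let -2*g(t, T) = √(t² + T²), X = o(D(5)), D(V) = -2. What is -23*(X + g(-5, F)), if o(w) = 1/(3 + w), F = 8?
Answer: -23 + 23*√89/2 ≈ 85.491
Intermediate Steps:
X = 1 (X = 1/(3 - 2) = 1/1 = 1)
g(t, T) = -√(T² + t²)/2 (g(t, T) = -√(t² + T²)/2 = -√(T² + t²)/2)
-23*(X + g(-5, F)) = -23*(1 - √(8² + (-5)²)/2) = -23*(1 - √(64 + 25)/2) = -23*(1 - √89/2) = -23 + 23*√89/2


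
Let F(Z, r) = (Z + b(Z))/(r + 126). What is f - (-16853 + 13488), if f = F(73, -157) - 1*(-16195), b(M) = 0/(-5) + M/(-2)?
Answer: 1212647/62 ≈ 19559.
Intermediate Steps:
b(M) = -M/2 (b(M) = 0*(-⅕) + M*(-½) = 0 - M/2 = -M/2)
F(Z, r) = Z/(2*(126 + r)) (F(Z, r) = (Z - Z/2)/(r + 126) = (Z/2)/(126 + r) = Z/(2*(126 + r)))
f = 1004017/62 (f = (½)*73/(126 - 157) - 1*(-16195) = (½)*73/(-31) + 16195 = (½)*73*(-1/31) + 16195 = -73/62 + 16195 = 1004017/62 ≈ 16194.)
f - (-16853 + 13488) = 1004017/62 - (-16853 + 13488) = 1004017/62 - 1*(-3365) = 1004017/62 + 3365 = 1212647/62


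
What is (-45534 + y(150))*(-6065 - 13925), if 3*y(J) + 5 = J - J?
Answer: 2730773930/3 ≈ 9.1026e+8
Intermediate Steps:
y(J) = -5/3 (y(J) = -5/3 + (J - J)/3 = -5/3 + (1/3)*0 = -5/3 + 0 = -5/3)
(-45534 + y(150))*(-6065 - 13925) = (-45534 - 5/3)*(-6065 - 13925) = -136607/3*(-19990) = 2730773930/3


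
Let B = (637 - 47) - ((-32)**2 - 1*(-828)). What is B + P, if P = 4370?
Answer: 3108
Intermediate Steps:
B = -1262 (B = 590 - (1024 + 828) = 590 - 1*1852 = 590 - 1852 = -1262)
B + P = -1262 + 4370 = 3108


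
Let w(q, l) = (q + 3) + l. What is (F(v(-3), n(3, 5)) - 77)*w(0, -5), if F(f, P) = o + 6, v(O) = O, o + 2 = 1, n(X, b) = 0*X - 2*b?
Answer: 144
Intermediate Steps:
w(q, l) = 3 + l + q (w(q, l) = (3 + q) + l = 3 + l + q)
n(X, b) = -2*b (n(X, b) = 0 - 2*b = -2*b)
o = -1 (o = -2 + 1 = -1)
F(f, P) = 5 (F(f, P) = -1 + 6 = 5)
(F(v(-3), n(3, 5)) - 77)*w(0, -5) = (5 - 77)*(3 - 5 + 0) = -72*(-2) = 144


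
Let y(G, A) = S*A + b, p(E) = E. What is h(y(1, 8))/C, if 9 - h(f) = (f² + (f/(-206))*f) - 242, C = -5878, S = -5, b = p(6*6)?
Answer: -24213/605434 ≈ -0.039993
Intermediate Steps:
b = 36 (b = 6*6 = 36)
y(G, A) = 36 - 5*A (y(G, A) = -5*A + 36 = 36 - 5*A)
h(f) = 251 - 205*f²/206 (h(f) = 9 - ((f² + (f/(-206))*f) - 242) = 9 - ((f² + (f*(-1/206))*f) - 242) = 9 - ((f² + (-f/206)*f) - 242) = 9 - ((f² - f²/206) - 242) = 9 - (205*f²/206 - 242) = 9 - (-242 + 205*f²/206) = 9 + (242 - 205*f²/206) = 251 - 205*f²/206)
h(y(1, 8))/C = (251 - 205*(36 - 5*8)²/206)/(-5878) = (251 - 205*(36 - 40)²/206)*(-1/5878) = (251 - 205/206*(-4)²)*(-1/5878) = (251 - 205/206*16)*(-1/5878) = (251 - 1640/103)*(-1/5878) = (24213/103)*(-1/5878) = -24213/605434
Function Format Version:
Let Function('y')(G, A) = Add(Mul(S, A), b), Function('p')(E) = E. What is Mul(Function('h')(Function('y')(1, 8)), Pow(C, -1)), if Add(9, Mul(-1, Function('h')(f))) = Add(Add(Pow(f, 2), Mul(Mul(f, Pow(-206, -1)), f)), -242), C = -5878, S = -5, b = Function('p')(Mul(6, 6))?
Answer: Rational(-24213, 605434) ≈ -0.039993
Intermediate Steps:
b = 36 (b = Mul(6, 6) = 36)
Function('y')(G, A) = Add(36, Mul(-5, A)) (Function('y')(G, A) = Add(Mul(-5, A), 36) = Add(36, Mul(-5, A)))
Function('h')(f) = Add(251, Mul(Rational(-205, 206), Pow(f, 2))) (Function('h')(f) = Add(9, Mul(-1, Add(Add(Pow(f, 2), Mul(Mul(f, Pow(-206, -1)), f)), -242))) = Add(9, Mul(-1, Add(Add(Pow(f, 2), Mul(Mul(f, Rational(-1, 206)), f)), -242))) = Add(9, Mul(-1, Add(Add(Pow(f, 2), Mul(Mul(Rational(-1, 206), f), f)), -242))) = Add(9, Mul(-1, Add(Add(Pow(f, 2), Mul(Rational(-1, 206), Pow(f, 2))), -242))) = Add(9, Mul(-1, Add(Mul(Rational(205, 206), Pow(f, 2)), -242))) = Add(9, Mul(-1, Add(-242, Mul(Rational(205, 206), Pow(f, 2))))) = Add(9, Add(242, Mul(Rational(-205, 206), Pow(f, 2)))) = Add(251, Mul(Rational(-205, 206), Pow(f, 2))))
Mul(Function('h')(Function('y')(1, 8)), Pow(C, -1)) = Mul(Add(251, Mul(Rational(-205, 206), Pow(Add(36, Mul(-5, 8)), 2))), Pow(-5878, -1)) = Mul(Add(251, Mul(Rational(-205, 206), Pow(Add(36, -40), 2))), Rational(-1, 5878)) = Mul(Add(251, Mul(Rational(-205, 206), Pow(-4, 2))), Rational(-1, 5878)) = Mul(Add(251, Mul(Rational(-205, 206), 16)), Rational(-1, 5878)) = Mul(Add(251, Rational(-1640, 103)), Rational(-1, 5878)) = Mul(Rational(24213, 103), Rational(-1, 5878)) = Rational(-24213, 605434)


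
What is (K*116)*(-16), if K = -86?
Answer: 159616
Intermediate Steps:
(K*116)*(-16) = -86*116*(-16) = -9976*(-16) = 159616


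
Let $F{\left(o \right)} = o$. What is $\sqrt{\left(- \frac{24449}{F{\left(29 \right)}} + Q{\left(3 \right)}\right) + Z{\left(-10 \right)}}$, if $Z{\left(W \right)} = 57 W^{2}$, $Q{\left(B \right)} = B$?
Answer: $\frac{\sqrt{4087202}}{29} \approx 69.713$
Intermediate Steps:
$\sqrt{\left(- \frac{24449}{F{\left(29 \right)}} + Q{\left(3 \right)}\right) + Z{\left(-10 \right)}} = \sqrt{\left(- \frac{24449}{29} + 3\right) + 57 \left(-10\right)^{2}} = \sqrt{\left(\left(-24449\right) \frac{1}{29} + 3\right) + 57 \cdot 100} = \sqrt{\left(- \frac{24449}{29} + 3\right) + 5700} = \sqrt{- \frac{24362}{29} + 5700} = \sqrt{\frac{140938}{29}} = \frac{\sqrt{4087202}}{29}$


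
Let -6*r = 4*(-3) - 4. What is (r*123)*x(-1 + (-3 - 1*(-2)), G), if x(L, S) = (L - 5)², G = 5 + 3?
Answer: 16072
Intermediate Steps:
G = 8
x(L, S) = (-5 + L)²
r = 8/3 (r = -(4*(-3) - 4)/6 = -(-12 - 4)/6 = -⅙*(-16) = 8/3 ≈ 2.6667)
(r*123)*x(-1 + (-3 - 1*(-2)), G) = ((8/3)*123)*(-5 + (-1 + (-3 - 1*(-2))))² = 328*(-5 + (-1 + (-3 + 2)))² = 328*(-5 + (-1 - 1))² = 328*(-5 - 2)² = 328*(-7)² = 328*49 = 16072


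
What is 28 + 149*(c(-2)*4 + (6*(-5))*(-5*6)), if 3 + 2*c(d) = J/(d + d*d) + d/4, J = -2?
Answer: 132787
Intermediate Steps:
c(d) = -3/2 - 1/(d + d²) + d/8 (c(d) = -3/2 + (-2/(d + d*d) + d/4)/2 = -3/2 + (-2/(d + d²) + d*(¼))/2 = -3/2 + (-2/(d + d²) + d/4)/2 = -3/2 + (-1/(d + d²) + d/8) = -3/2 - 1/(d + d²) + d/8)
28 + 149*(c(-2)*4 + (6*(-5))*(-5*6)) = 28 + 149*(((⅛)*(-8 + (-2)³ - 12*(-2) - 11*(-2)²)/(-2*(1 - 2)))*4 + (6*(-5))*(-5*6)) = 28 + 149*(((⅛)*(-½)*(-8 - 8 + 24 - 11*4)/(-1))*4 - 30*(-30)) = 28 + 149*(((⅛)*(-½)*(-1)*(-8 - 8 + 24 - 44))*4 + 900) = 28 + 149*(((⅛)*(-½)*(-1)*(-36))*4 + 900) = 28 + 149*(-9/4*4 + 900) = 28 + 149*(-9 + 900) = 28 + 149*891 = 28 + 132759 = 132787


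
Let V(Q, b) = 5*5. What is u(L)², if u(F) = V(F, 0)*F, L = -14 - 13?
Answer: 455625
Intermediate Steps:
V(Q, b) = 25
L = -27
u(F) = 25*F
u(L)² = (25*(-27))² = (-675)² = 455625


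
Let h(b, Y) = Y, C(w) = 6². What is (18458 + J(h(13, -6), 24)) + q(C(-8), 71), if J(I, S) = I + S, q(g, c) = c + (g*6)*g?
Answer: 26323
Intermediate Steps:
C(w) = 36
q(g, c) = c + 6*g² (q(g, c) = c + (6*g)*g = c + 6*g²)
(18458 + J(h(13, -6), 24)) + q(C(-8), 71) = (18458 + (-6 + 24)) + (71 + 6*36²) = (18458 + 18) + (71 + 6*1296) = 18476 + (71 + 7776) = 18476 + 7847 = 26323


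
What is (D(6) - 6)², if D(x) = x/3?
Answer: 16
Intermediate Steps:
D(x) = x/3 (D(x) = x*(⅓) = x/3)
(D(6) - 6)² = ((⅓)*6 - 6)² = (2 - 6)² = (-4)² = 16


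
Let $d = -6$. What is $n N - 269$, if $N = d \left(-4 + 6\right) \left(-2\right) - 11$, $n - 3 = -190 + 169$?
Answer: $-503$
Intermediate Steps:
$n = -18$ ($n = 3 + \left(-190 + 169\right) = 3 - 21 = -18$)
$N = 13$ ($N = - 6 \left(-4 + 6\right) \left(-2\right) - 11 = - 6 \cdot 2 \left(-2\right) - 11 = \left(-6\right) \left(-4\right) - 11 = 24 - 11 = 13$)
$n N - 269 = \left(-18\right) 13 - 269 = -234 - 269 = -503$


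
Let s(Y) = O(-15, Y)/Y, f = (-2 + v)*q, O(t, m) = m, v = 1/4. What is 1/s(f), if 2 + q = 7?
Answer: 1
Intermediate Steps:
q = 5 (q = -2 + 7 = 5)
v = ¼ ≈ 0.25000
f = -35/4 (f = (-2 + ¼)*5 = -7/4*5 = -35/4 ≈ -8.7500)
s(Y) = 1 (s(Y) = Y/Y = 1)
1/s(f) = 1/1 = 1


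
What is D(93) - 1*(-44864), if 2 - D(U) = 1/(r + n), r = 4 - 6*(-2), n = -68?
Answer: 2333033/52 ≈ 44866.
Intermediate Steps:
r = 16 (r = 4 + 12 = 16)
D(U) = 105/52 (D(U) = 2 - 1/(16 - 68) = 2 - 1/(-52) = 2 - 1*(-1/52) = 2 + 1/52 = 105/52)
D(93) - 1*(-44864) = 105/52 - 1*(-44864) = 105/52 + 44864 = 2333033/52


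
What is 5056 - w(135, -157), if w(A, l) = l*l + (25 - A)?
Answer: -19483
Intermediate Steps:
w(A, l) = 25 + l² - A (w(A, l) = l² + (25 - A) = 25 + l² - A)
5056 - w(135, -157) = 5056 - (25 + (-157)² - 1*135) = 5056 - (25 + 24649 - 135) = 5056 - 1*24539 = 5056 - 24539 = -19483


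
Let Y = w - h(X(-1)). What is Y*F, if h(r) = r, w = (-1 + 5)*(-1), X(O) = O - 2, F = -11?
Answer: 11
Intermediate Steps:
X(O) = -2 + O
w = -4 (w = 4*(-1) = -4)
Y = -1 (Y = -4 - (-2 - 1) = -4 - 1*(-3) = -4 + 3 = -1)
Y*F = -1*(-11) = 11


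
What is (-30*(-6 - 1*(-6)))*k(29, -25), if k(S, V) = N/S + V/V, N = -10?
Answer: 0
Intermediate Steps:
k(S, V) = 1 - 10/S (k(S, V) = -10/S + V/V = -10/S + 1 = 1 - 10/S)
(-30*(-6 - 1*(-6)))*k(29, -25) = (-30*(-6 - 1*(-6)))*((-10 + 29)/29) = (-30*(-6 + 6))*((1/29)*19) = -30*0*(19/29) = 0*(19/29) = 0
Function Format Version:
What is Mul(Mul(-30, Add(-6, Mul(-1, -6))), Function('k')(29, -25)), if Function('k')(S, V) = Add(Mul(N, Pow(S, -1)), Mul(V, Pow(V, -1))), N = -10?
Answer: 0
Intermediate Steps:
Function('k')(S, V) = Add(1, Mul(-10, Pow(S, -1))) (Function('k')(S, V) = Add(Mul(-10, Pow(S, -1)), Mul(V, Pow(V, -1))) = Add(Mul(-10, Pow(S, -1)), 1) = Add(1, Mul(-10, Pow(S, -1))))
Mul(Mul(-30, Add(-6, Mul(-1, -6))), Function('k')(29, -25)) = Mul(Mul(-30, Add(-6, Mul(-1, -6))), Mul(Pow(29, -1), Add(-10, 29))) = Mul(Mul(-30, Add(-6, 6)), Mul(Rational(1, 29), 19)) = Mul(Mul(-30, 0), Rational(19, 29)) = Mul(0, Rational(19, 29)) = 0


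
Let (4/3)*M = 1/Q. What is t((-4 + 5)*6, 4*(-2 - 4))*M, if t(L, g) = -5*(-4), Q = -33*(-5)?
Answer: 1/11 ≈ 0.090909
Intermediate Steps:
Q = 165
t(L, g) = 20
M = 1/220 (M = (3/4)/165 = (3/4)*(1/165) = 1/220 ≈ 0.0045455)
t((-4 + 5)*6, 4*(-2 - 4))*M = 20*(1/220) = 1/11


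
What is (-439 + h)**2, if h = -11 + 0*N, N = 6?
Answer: 202500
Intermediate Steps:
h = -11 (h = -11 + 0*6 = -11 + 0 = -11)
(-439 + h)**2 = (-439 - 11)**2 = (-450)**2 = 202500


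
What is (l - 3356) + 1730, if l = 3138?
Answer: 1512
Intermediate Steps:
(l - 3356) + 1730 = (3138 - 3356) + 1730 = -218 + 1730 = 1512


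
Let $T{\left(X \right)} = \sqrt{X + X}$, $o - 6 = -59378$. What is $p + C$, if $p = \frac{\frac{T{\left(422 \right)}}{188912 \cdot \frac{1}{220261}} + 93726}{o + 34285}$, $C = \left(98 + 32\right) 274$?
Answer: $\frac{893505214}{25087} - \frac{220261 \sqrt{211}}{2369617672} \approx 35616.0$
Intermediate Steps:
$o = -59372$ ($o = 6 - 59378 = -59372$)
$T{\left(X \right)} = \sqrt{2} \sqrt{X}$ ($T{\left(X \right)} = \sqrt{2 X} = \sqrt{2} \sqrt{X}$)
$C = 35620$ ($C = 130 \cdot 274 = 35620$)
$p = - \frac{93726}{25087} - \frac{220261 \sqrt{211}}{2369617672}$ ($p = \frac{\frac{\sqrt{2} \sqrt{422}}{188912 \cdot \frac{1}{220261}} + 93726}{-59372 + 34285} = \frac{\frac{2 \sqrt{211}}{188912 \cdot \frac{1}{220261}} + 93726}{-25087} = \left(\frac{2 \sqrt{211}}{\frac{188912}{220261}} + 93726\right) \left(- \frac{1}{25087}\right) = \left(2 \sqrt{211} \cdot \frac{220261}{188912} + 93726\right) \left(- \frac{1}{25087}\right) = \left(\frac{220261 \sqrt{211}}{94456} + 93726\right) \left(- \frac{1}{25087}\right) = \left(93726 + \frac{220261 \sqrt{211}}{94456}\right) \left(- \frac{1}{25087}\right) = - \frac{93726}{25087} - \frac{220261 \sqrt{211}}{2369617672} \approx -3.7374$)
$p + C = \left(- \frac{93726}{25087} - \frac{220261 \sqrt{211}}{2369617672}\right) + 35620 = \frac{893505214}{25087} - \frac{220261 \sqrt{211}}{2369617672}$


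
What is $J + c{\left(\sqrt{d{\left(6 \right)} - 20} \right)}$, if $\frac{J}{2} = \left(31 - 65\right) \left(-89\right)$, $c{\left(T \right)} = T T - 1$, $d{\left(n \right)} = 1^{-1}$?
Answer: $6032$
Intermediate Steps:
$d{\left(n \right)} = 1$
$c{\left(T \right)} = -1 + T^{2}$ ($c{\left(T \right)} = T^{2} - 1 = -1 + T^{2}$)
$J = 6052$ ($J = 2 \left(31 - 65\right) \left(-89\right) = 2 \left(\left(-34\right) \left(-89\right)\right) = 2 \cdot 3026 = 6052$)
$J + c{\left(\sqrt{d{\left(6 \right)} - 20} \right)} = 6052 + \left(-1 + \left(\sqrt{1 - 20}\right)^{2}\right) = 6052 + \left(-1 + \left(\sqrt{-19}\right)^{2}\right) = 6052 + \left(-1 + \left(i \sqrt{19}\right)^{2}\right) = 6052 - 20 = 6032$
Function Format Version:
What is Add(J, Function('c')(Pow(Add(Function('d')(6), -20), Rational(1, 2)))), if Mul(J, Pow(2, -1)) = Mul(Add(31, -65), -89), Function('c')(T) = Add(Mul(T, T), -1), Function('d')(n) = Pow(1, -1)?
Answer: 6032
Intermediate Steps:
Function('d')(n) = 1
Function('c')(T) = Add(-1, Pow(T, 2)) (Function('c')(T) = Add(Pow(T, 2), -1) = Add(-1, Pow(T, 2)))
J = 6052 (J = Mul(2, Mul(Add(31, -65), -89)) = Mul(2, Mul(-34, -89)) = Mul(2, 3026) = 6052)
Add(J, Function('c')(Pow(Add(Function('d')(6), -20), Rational(1, 2)))) = Add(6052, Add(-1, Pow(Pow(Add(1, -20), Rational(1, 2)), 2))) = Add(6052, Add(-1, Pow(Pow(-19, Rational(1, 2)), 2))) = Add(6052, Add(-1, Pow(Mul(I, Pow(19, Rational(1, 2))), 2))) = Add(6052, Add(-1, -19)) = Add(6052, -20) = 6032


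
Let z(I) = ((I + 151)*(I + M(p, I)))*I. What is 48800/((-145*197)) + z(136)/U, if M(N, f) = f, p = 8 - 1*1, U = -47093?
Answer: -61112857632/269042309 ≈ -227.15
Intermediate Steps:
p = 7 (p = 8 - 1 = 7)
z(I) = 2*I**2*(151 + I) (z(I) = ((I + 151)*(I + I))*I = ((151 + I)*(2*I))*I = (2*I*(151 + I))*I = 2*I**2*(151 + I))
48800/((-145*197)) + z(136)/U = 48800/((-145*197)) + (2*136**2*(151 + 136))/(-47093) = 48800/(-28565) + (2*18496*287)*(-1/47093) = 48800*(-1/28565) + 10616704*(-1/47093) = -9760/5713 - 10616704/47093 = -61112857632/269042309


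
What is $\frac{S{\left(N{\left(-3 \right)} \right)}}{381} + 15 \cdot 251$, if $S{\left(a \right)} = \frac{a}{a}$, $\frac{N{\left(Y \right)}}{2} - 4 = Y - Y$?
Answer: $\frac{1434466}{381} \approx 3765.0$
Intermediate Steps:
$N{\left(Y \right)} = 8$ ($N{\left(Y \right)} = 8 + 2 \left(Y - Y\right) = 8 + 2 \cdot 0 = 8 + 0 = 8$)
$S{\left(a \right)} = 1$
$\frac{S{\left(N{\left(-3 \right)} \right)}}{381} + 15 \cdot 251 = 1 \cdot \frac{1}{381} + 15 \cdot 251 = 1 \cdot \frac{1}{381} + 3765 = \frac{1}{381} + 3765 = \frac{1434466}{381}$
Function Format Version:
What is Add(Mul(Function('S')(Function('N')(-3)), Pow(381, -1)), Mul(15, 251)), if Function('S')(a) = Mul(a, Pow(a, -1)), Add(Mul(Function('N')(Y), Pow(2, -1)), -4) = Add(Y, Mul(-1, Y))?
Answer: Rational(1434466, 381) ≈ 3765.0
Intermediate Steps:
Function('N')(Y) = 8 (Function('N')(Y) = Add(8, Mul(2, Add(Y, Mul(-1, Y)))) = Add(8, Mul(2, 0)) = Add(8, 0) = 8)
Function('S')(a) = 1
Add(Mul(Function('S')(Function('N')(-3)), Pow(381, -1)), Mul(15, 251)) = Add(Mul(1, Pow(381, -1)), Mul(15, 251)) = Add(Mul(1, Rational(1, 381)), 3765) = Add(Rational(1, 381), 3765) = Rational(1434466, 381)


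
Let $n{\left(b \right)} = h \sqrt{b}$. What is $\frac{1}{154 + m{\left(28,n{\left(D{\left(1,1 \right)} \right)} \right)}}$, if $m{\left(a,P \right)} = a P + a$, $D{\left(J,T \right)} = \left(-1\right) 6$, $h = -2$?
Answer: $\frac{13}{3710} + \frac{2 i \sqrt{6}}{1855} \approx 0.003504 + 0.002641 i$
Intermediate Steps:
$D{\left(J,T \right)} = -6$
$n{\left(b \right)} = - 2 \sqrt{b}$
$m{\left(a,P \right)} = a + P a$ ($m{\left(a,P \right)} = P a + a = a + P a$)
$\frac{1}{154 + m{\left(28,n{\left(D{\left(1,1 \right)} \right)} \right)}} = \frac{1}{154 + 28 \left(1 - 2 \sqrt{-6}\right)} = \frac{1}{154 + 28 \left(1 - 2 i \sqrt{6}\right)} = \frac{1}{154 + \left(28 - 56 i \sqrt{6}\right)} = \frac{1}{182 - 56 i \sqrt{6}}$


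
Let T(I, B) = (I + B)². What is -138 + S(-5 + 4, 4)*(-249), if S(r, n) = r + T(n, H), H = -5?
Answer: -138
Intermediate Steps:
T(I, B) = (B + I)²
S(r, n) = r + (-5 + n)²
-138 + S(-5 + 4, 4)*(-249) = -138 + ((-5 + 4) + (-5 + 4)²)*(-249) = -138 + (-1 + (-1)²)*(-249) = -138 + (-1 + 1)*(-249) = -138 + 0*(-249) = -138 + 0 = -138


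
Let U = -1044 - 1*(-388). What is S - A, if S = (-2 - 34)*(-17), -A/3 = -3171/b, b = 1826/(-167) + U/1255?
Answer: 54973103/38114 ≈ 1442.3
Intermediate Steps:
U = -656 (U = -1044 + 388 = -656)
b = -2401182/209585 (b = 1826/(-167) - 656/1255 = 1826*(-1/167) - 656*1/1255 = -1826/167 - 656/1255 = -2401182/209585 ≈ -11.457)
A = -31647335/38114 (A = -(-9513)/(-2401182/209585) = -(-9513)*(-209585)/2401182 = -3*31647335/114342 = -31647335/38114 ≈ -830.33)
S = 612 (S = -36*(-17) = 612)
S - A = 612 - 1*(-31647335/38114) = 612 + 31647335/38114 = 54973103/38114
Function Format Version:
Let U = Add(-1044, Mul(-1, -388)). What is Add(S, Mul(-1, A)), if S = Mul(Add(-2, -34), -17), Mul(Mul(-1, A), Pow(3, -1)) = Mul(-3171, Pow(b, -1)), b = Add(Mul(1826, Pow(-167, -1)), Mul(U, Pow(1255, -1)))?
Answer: Rational(54973103, 38114) ≈ 1442.3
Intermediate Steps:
U = -656 (U = Add(-1044, 388) = -656)
b = Rational(-2401182, 209585) (b = Add(Mul(1826, Pow(-167, -1)), Mul(-656, Pow(1255, -1))) = Add(Mul(1826, Rational(-1, 167)), Mul(-656, Rational(1, 1255))) = Add(Rational(-1826, 167), Rational(-656, 1255)) = Rational(-2401182, 209585) ≈ -11.457)
A = Rational(-31647335, 38114) (A = Mul(-3, Mul(-3171, Pow(Rational(-2401182, 209585), -1))) = Mul(-3, Mul(-3171, Rational(-209585, 2401182))) = Mul(-3, Rational(31647335, 114342)) = Rational(-31647335, 38114) ≈ -830.33)
S = 612 (S = Mul(-36, -17) = 612)
Add(S, Mul(-1, A)) = Add(612, Mul(-1, Rational(-31647335, 38114))) = Add(612, Rational(31647335, 38114)) = Rational(54973103, 38114)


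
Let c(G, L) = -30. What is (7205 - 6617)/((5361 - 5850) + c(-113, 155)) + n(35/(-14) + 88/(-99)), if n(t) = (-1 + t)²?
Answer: 1016189/56052 ≈ 18.129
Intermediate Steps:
(7205 - 6617)/((5361 - 5850) + c(-113, 155)) + n(35/(-14) + 88/(-99)) = (7205 - 6617)/((5361 - 5850) - 30) + (-1 + (35/(-14) + 88/(-99)))² = 588/(-489 - 30) + (-1 + (35*(-1/14) + 88*(-1/99)))² = 588/(-519) + (-1 + (-5/2 - 8/9))² = 588*(-1/519) + (-1 - 61/18)² = -196/173 + (-79/18)² = -196/173 + 6241/324 = 1016189/56052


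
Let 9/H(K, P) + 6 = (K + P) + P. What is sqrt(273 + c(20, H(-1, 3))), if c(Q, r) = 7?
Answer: 2*sqrt(70) ≈ 16.733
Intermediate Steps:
H(K, P) = 9/(-6 + K + 2*P) (H(K, P) = 9/(-6 + ((K + P) + P)) = 9/(-6 + (K + 2*P)) = 9/(-6 + K + 2*P))
sqrt(273 + c(20, H(-1, 3))) = sqrt(273 + 7) = sqrt(280) = 2*sqrt(70)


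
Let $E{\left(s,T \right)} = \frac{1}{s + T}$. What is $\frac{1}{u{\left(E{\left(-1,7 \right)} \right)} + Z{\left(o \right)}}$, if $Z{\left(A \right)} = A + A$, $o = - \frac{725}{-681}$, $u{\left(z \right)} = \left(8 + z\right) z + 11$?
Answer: $\frac{8172}{118415} \approx 0.069012$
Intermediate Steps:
$E{\left(s,T \right)} = \frac{1}{T + s}$
$u{\left(z \right)} = 11 + z \left(8 + z\right)$ ($u{\left(z \right)} = z \left(8 + z\right) + 11 = 11 + z \left(8 + z\right)$)
$o = \frac{725}{681}$ ($o = \left(-725\right) \left(- \frac{1}{681}\right) = \frac{725}{681} \approx 1.0646$)
$Z{\left(A \right)} = 2 A$
$\frac{1}{u{\left(E{\left(-1,7 \right)} \right)} + Z{\left(o \right)}} = \frac{1}{\left(11 + \left(\frac{1}{7 - 1}\right)^{2} + \frac{8}{7 - 1}\right) + 2 \cdot \frac{725}{681}} = \frac{1}{\left(11 + \left(\frac{1}{6}\right)^{2} + \frac{8}{6}\right) + \frac{1450}{681}} = \frac{1}{\left(11 + \left(\frac{1}{6}\right)^{2} + 8 \cdot \frac{1}{6}\right) + \frac{1450}{681}} = \frac{1}{\left(11 + \frac{1}{36} + \frac{4}{3}\right) + \frac{1450}{681}} = \frac{1}{\frac{445}{36} + \frac{1450}{681}} = \frac{1}{\frac{118415}{8172}} = \frac{8172}{118415}$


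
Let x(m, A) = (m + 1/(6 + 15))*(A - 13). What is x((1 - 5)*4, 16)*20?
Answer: -6700/7 ≈ -957.14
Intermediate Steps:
x(m, A) = (-13 + A)*(1/21 + m) (x(m, A) = (m + 1/21)*(-13 + A) = (1/21 + m)*(-13 + A) = (-13 + A)*(1/21 + m))
x((1 - 5)*4, 16)*20 = (-13/21 - 13*(1 - 5)*4 + (1/21)*16 + 16*((1 - 5)*4))*20 = (-13/21 - (-52)*4 + 16/21 + 16*(-4*4))*20 = (-13/21 - 13*(-16) + 16/21 + 16*(-16))*20 = (-13/21 + 208 + 16/21 - 256)*20 = -335/7*20 = -6700/7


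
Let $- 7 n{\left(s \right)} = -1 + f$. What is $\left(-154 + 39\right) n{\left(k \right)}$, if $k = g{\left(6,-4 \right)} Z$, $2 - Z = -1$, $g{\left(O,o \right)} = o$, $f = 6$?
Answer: $\frac{575}{7} \approx 82.143$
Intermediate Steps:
$Z = 3$ ($Z = 2 - -1 = 2 + 1 = 3$)
$k = -12$ ($k = \left(-4\right) 3 = -12$)
$n{\left(s \right)} = - \frac{5}{7}$ ($n{\left(s \right)} = - \frac{-1 + 6}{7} = \left(- \frac{1}{7}\right) 5 = - \frac{5}{7}$)
$\left(-154 + 39\right) n{\left(k \right)} = \left(-154 + 39\right) \left(- \frac{5}{7}\right) = \left(-115\right) \left(- \frac{5}{7}\right) = \frac{575}{7}$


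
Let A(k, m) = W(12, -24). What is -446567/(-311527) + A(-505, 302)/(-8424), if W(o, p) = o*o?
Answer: 51625285/36448659 ≈ 1.4164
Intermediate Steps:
W(o, p) = o**2
A(k, m) = 144 (A(k, m) = 12**2 = 144)
-446567/(-311527) + A(-505, 302)/(-8424) = -446567/(-311527) + 144/(-8424) = -446567*(-1/311527) + 144*(-1/8424) = 446567/311527 - 2/117 = 51625285/36448659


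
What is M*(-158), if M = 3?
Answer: -474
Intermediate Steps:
M*(-158) = 3*(-158) = -474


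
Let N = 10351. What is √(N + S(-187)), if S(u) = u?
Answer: 22*√21 ≈ 100.82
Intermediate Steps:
√(N + S(-187)) = √(10351 - 187) = √10164 = 22*√21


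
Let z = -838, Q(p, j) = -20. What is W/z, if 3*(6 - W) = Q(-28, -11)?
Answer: -19/1257 ≈ -0.015115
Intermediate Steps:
W = 38/3 (W = 6 - ⅓*(-20) = 6 + 20/3 = 38/3 ≈ 12.667)
W/z = (38/3)/(-838) = (38/3)*(-1/838) = -19/1257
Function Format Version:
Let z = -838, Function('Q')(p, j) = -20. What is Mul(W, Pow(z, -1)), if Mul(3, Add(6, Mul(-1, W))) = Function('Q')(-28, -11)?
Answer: Rational(-19, 1257) ≈ -0.015115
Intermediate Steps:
W = Rational(38, 3) (W = Add(6, Mul(Rational(-1, 3), -20)) = Add(6, Rational(20, 3)) = Rational(38, 3) ≈ 12.667)
Mul(W, Pow(z, -1)) = Mul(Rational(38, 3), Pow(-838, -1)) = Mul(Rational(38, 3), Rational(-1, 838)) = Rational(-19, 1257)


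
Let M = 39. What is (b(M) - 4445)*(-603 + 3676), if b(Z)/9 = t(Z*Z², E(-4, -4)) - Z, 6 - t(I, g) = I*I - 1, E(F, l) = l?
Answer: -97317910742486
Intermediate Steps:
t(I, g) = 7 - I² (t(I, g) = 6 - (I*I - 1) = 6 - (I² - 1) = 6 - (-1 + I²) = 6 + (1 - I²) = 7 - I²)
b(Z) = 63 - 9*Z - 9*Z⁶ (b(Z) = 9*((7 - (Z*Z²)²) - Z) = 9*((7 - (Z³)²) - Z) = 9*((7 - Z⁶) - Z) = 9*(7 - Z - Z⁶) = 63 - 9*Z - 9*Z⁶)
(b(M) - 4445)*(-603 + 3676) = ((63 - 9*39 - 9*39⁶) - 4445)*(-603 + 3676) = ((63 - 351 - 9*3518743761) - 4445)*3073 = ((63 - 351 - 31668693849) - 4445)*3073 = (-31668694137 - 4445)*3073 = -31668698582*3073 = -97317910742486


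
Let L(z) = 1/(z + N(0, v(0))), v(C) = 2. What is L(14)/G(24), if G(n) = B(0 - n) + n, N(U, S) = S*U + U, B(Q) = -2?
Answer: 1/308 ≈ 0.0032468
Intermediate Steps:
N(U, S) = U + S*U
G(n) = -2 + n
L(z) = 1/z (L(z) = 1/(z + 0*(1 + 2)) = 1/(z + 0*3) = 1/(z + 0) = 1/z)
L(14)/G(24) = 1/(14*(-2 + 24)) = (1/14)/22 = (1/14)*(1/22) = 1/308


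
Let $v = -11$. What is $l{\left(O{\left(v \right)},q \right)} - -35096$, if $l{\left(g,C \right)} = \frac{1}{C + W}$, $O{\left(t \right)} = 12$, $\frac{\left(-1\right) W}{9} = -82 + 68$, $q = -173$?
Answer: $\frac{1649511}{47} \approx 35096.0$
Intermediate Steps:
$W = 126$ ($W = - 9 \left(-82 + 68\right) = \left(-9\right) \left(-14\right) = 126$)
$l{\left(g,C \right)} = \frac{1}{126 + C}$ ($l{\left(g,C \right)} = \frac{1}{C + 126} = \frac{1}{126 + C}$)
$l{\left(O{\left(v \right)},q \right)} - -35096 = \frac{1}{126 - 173} - -35096 = \frac{1}{-47} + 35096 = - \frac{1}{47} + 35096 = \frac{1649511}{47}$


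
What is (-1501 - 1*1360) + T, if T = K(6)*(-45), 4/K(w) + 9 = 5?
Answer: -2816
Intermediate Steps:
K(w) = -1 (K(w) = 4/(-9 + 5) = 4/(-4) = 4*(-1/4) = -1)
T = 45 (T = -1*(-45) = 45)
(-1501 - 1*1360) + T = (-1501 - 1*1360) + 45 = (-1501 - 1360) + 45 = -2861 + 45 = -2816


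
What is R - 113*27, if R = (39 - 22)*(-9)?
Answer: -3204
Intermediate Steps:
R = -153 (R = 17*(-9) = -153)
R - 113*27 = -153 - 113*27 = -153 - 3051 = -3204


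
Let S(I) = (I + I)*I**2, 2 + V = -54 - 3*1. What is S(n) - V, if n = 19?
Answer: 13777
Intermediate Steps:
V = -59 (V = -2 + (-54 - 3*1) = -2 + (-54 - 3) = -2 - 57 = -59)
S(I) = 2*I**3 (S(I) = (2*I)*I**2 = 2*I**3)
S(n) - V = 2*19**3 - 1*(-59) = 2*6859 + 59 = 13718 + 59 = 13777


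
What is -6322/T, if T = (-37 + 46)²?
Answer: -6322/81 ≈ -78.049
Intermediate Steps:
T = 81 (T = 9² = 81)
-6322/T = -6322/81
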